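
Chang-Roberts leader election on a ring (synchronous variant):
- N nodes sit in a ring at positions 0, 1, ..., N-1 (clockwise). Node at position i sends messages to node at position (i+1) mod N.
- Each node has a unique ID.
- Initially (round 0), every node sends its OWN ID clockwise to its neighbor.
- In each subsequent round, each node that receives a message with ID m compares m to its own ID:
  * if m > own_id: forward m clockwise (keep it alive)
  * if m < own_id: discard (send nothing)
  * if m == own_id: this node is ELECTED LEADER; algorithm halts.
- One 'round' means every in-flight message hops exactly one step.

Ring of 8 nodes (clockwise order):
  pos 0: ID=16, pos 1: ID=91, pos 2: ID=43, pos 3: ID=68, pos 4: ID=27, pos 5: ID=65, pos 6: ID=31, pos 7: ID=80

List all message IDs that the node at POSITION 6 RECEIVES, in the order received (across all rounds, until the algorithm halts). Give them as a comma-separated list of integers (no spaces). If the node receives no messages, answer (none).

Answer: 65,68,91

Derivation:
Round 1: pos1(id91) recv 16: drop; pos2(id43) recv 91: fwd; pos3(id68) recv 43: drop; pos4(id27) recv 68: fwd; pos5(id65) recv 27: drop; pos6(id31) recv 65: fwd; pos7(id80) recv 31: drop; pos0(id16) recv 80: fwd
Round 2: pos3(id68) recv 91: fwd; pos5(id65) recv 68: fwd; pos7(id80) recv 65: drop; pos1(id91) recv 80: drop
Round 3: pos4(id27) recv 91: fwd; pos6(id31) recv 68: fwd
Round 4: pos5(id65) recv 91: fwd; pos7(id80) recv 68: drop
Round 5: pos6(id31) recv 91: fwd
Round 6: pos7(id80) recv 91: fwd
Round 7: pos0(id16) recv 91: fwd
Round 8: pos1(id91) recv 91: ELECTED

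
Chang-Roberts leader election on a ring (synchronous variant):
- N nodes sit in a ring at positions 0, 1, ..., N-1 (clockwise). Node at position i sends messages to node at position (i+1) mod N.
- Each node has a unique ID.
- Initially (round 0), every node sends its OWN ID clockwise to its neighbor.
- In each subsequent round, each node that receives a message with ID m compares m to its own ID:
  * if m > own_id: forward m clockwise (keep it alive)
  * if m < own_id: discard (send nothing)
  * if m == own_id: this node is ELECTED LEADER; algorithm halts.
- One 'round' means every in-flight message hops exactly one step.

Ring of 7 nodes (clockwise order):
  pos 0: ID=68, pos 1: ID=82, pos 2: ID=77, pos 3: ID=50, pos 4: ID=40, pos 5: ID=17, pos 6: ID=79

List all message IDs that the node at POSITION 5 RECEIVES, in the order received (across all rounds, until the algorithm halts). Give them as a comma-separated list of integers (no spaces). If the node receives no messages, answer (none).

Round 1: pos1(id82) recv 68: drop; pos2(id77) recv 82: fwd; pos3(id50) recv 77: fwd; pos4(id40) recv 50: fwd; pos5(id17) recv 40: fwd; pos6(id79) recv 17: drop; pos0(id68) recv 79: fwd
Round 2: pos3(id50) recv 82: fwd; pos4(id40) recv 77: fwd; pos5(id17) recv 50: fwd; pos6(id79) recv 40: drop; pos1(id82) recv 79: drop
Round 3: pos4(id40) recv 82: fwd; pos5(id17) recv 77: fwd; pos6(id79) recv 50: drop
Round 4: pos5(id17) recv 82: fwd; pos6(id79) recv 77: drop
Round 5: pos6(id79) recv 82: fwd
Round 6: pos0(id68) recv 82: fwd
Round 7: pos1(id82) recv 82: ELECTED

Answer: 40,50,77,82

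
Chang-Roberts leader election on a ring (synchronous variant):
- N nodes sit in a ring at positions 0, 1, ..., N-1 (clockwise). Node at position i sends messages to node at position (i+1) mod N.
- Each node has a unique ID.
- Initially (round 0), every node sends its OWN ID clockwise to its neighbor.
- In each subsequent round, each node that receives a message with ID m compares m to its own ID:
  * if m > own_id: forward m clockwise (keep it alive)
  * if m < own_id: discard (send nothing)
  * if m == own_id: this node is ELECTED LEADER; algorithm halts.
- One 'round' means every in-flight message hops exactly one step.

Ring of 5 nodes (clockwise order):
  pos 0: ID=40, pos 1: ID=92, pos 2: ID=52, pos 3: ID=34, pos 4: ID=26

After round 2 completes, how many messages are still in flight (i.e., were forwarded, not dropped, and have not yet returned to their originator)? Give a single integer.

Answer: 2

Derivation:
Round 1: pos1(id92) recv 40: drop; pos2(id52) recv 92: fwd; pos3(id34) recv 52: fwd; pos4(id26) recv 34: fwd; pos0(id40) recv 26: drop
Round 2: pos3(id34) recv 92: fwd; pos4(id26) recv 52: fwd; pos0(id40) recv 34: drop
After round 2: 2 messages still in flight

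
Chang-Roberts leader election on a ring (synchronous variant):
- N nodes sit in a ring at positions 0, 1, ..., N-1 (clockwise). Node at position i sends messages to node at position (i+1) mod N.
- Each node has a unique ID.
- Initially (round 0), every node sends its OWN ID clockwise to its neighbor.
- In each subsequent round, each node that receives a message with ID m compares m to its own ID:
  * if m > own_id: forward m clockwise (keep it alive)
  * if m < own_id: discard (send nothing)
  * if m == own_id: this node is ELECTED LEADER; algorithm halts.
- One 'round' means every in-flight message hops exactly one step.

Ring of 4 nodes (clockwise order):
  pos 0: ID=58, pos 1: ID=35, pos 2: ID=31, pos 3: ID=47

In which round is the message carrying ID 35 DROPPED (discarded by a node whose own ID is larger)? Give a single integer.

Round 1: pos1(id35) recv 58: fwd; pos2(id31) recv 35: fwd; pos3(id47) recv 31: drop; pos0(id58) recv 47: drop
Round 2: pos2(id31) recv 58: fwd; pos3(id47) recv 35: drop
Round 3: pos3(id47) recv 58: fwd
Round 4: pos0(id58) recv 58: ELECTED
Message ID 35 originates at pos 1; dropped at pos 3 in round 2

Answer: 2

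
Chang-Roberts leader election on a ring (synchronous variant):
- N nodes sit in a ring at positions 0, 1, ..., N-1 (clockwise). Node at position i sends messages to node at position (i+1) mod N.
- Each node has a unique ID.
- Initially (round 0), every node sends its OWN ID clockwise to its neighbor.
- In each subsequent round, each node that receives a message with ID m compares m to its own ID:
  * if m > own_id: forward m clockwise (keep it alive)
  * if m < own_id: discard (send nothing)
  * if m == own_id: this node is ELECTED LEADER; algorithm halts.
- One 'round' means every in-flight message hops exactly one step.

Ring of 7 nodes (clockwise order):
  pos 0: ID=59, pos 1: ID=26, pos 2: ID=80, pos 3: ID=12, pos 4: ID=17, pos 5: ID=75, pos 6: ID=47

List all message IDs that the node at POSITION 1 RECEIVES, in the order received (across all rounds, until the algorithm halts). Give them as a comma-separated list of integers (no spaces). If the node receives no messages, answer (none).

Answer: 59,75,80

Derivation:
Round 1: pos1(id26) recv 59: fwd; pos2(id80) recv 26: drop; pos3(id12) recv 80: fwd; pos4(id17) recv 12: drop; pos5(id75) recv 17: drop; pos6(id47) recv 75: fwd; pos0(id59) recv 47: drop
Round 2: pos2(id80) recv 59: drop; pos4(id17) recv 80: fwd; pos0(id59) recv 75: fwd
Round 3: pos5(id75) recv 80: fwd; pos1(id26) recv 75: fwd
Round 4: pos6(id47) recv 80: fwd; pos2(id80) recv 75: drop
Round 5: pos0(id59) recv 80: fwd
Round 6: pos1(id26) recv 80: fwd
Round 7: pos2(id80) recv 80: ELECTED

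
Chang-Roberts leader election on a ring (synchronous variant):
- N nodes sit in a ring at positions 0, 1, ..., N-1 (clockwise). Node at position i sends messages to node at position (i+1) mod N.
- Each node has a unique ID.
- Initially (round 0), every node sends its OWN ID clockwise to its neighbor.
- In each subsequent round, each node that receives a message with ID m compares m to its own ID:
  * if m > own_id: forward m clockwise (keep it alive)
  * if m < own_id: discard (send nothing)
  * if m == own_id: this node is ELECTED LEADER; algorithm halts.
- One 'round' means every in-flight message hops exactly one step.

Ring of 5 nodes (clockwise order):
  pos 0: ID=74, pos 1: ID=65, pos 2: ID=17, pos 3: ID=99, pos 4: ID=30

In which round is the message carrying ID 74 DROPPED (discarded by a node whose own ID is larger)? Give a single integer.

Round 1: pos1(id65) recv 74: fwd; pos2(id17) recv 65: fwd; pos3(id99) recv 17: drop; pos4(id30) recv 99: fwd; pos0(id74) recv 30: drop
Round 2: pos2(id17) recv 74: fwd; pos3(id99) recv 65: drop; pos0(id74) recv 99: fwd
Round 3: pos3(id99) recv 74: drop; pos1(id65) recv 99: fwd
Round 4: pos2(id17) recv 99: fwd
Round 5: pos3(id99) recv 99: ELECTED
Message ID 74 originates at pos 0; dropped at pos 3 in round 3

Answer: 3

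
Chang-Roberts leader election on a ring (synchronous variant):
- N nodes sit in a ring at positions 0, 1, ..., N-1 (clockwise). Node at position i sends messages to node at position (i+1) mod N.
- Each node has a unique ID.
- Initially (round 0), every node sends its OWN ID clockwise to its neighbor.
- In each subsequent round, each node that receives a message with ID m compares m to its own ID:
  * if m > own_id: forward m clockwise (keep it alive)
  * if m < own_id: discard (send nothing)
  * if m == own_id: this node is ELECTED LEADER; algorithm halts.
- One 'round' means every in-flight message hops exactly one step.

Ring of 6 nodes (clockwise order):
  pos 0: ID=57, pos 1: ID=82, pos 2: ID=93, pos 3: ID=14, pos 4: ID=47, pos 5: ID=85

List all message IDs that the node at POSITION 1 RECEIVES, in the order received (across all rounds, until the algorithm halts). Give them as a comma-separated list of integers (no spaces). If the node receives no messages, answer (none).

Answer: 57,85,93

Derivation:
Round 1: pos1(id82) recv 57: drop; pos2(id93) recv 82: drop; pos3(id14) recv 93: fwd; pos4(id47) recv 14: drop; pos5(id85) recv 47: drop; pos0(id57) recv 85: fwd
Round 2: pos4(id47) recv 93: fwd; pos1(id82) recv 85: fwd
Round 3: pos5(id85) recv 93: fwd; pos2(id93) recv 85: drop
Round 4: pos0(id57) recv 93: fwd
Round 5: pos1(id82) recv 93: fwd
Round 6: pos2(id93) recv 93: ELECTED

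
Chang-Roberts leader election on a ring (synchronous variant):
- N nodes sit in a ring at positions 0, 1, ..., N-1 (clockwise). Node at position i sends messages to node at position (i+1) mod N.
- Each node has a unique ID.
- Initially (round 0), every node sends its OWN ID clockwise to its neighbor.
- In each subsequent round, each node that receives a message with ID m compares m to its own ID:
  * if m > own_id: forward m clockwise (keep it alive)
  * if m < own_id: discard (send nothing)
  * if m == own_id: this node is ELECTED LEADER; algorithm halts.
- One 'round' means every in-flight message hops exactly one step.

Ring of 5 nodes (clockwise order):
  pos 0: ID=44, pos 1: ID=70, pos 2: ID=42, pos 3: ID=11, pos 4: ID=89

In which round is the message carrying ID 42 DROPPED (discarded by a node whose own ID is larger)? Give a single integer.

Round 1: pos1(id70) recv 44: drop; pos2(id42) recv 70: fwd; pos3(id11) recv 42: fwd; pos4(id89) recv 11: drop; pos0(id44) recv 89: fwd
Round 2: pos3(id11) recv 70: fwd; pos4(id89) recv 42: drop; pos1(id70) recv 89: fwd
Round 3: pos4(id89) recv 70: drop; pos2(id42) recv 89: fwd
Round 4: pos3(id11) recv 89: fwd
Round 5: pos4(id89) recv 89: ELECTED
Message ID 42 originates at pos 2; dropped at pos 4 in round 2

Answer: 2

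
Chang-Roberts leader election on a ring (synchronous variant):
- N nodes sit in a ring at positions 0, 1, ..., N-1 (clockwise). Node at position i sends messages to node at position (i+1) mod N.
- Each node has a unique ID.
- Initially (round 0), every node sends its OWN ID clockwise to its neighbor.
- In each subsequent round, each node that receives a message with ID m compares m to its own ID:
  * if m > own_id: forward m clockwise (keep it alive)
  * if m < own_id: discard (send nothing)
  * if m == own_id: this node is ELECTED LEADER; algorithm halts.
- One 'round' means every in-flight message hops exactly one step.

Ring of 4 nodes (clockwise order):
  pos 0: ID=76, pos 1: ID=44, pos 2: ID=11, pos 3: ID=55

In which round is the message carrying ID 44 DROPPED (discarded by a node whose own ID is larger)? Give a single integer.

Answer: 2

Derivation:
Round 1: pos1(id44) recv 76: fwd; pos2(id11) recv 44: fwd; pos3(id55) recv 11: drop; pos0(id76) recv 55: drop
Round 2: pos2(id11) recv 76: fwd; pos3(id55) recv 44: drop
Round 3: pos3(id55) recv 76: fwd
Round 4: pos0(id76) recv 76: ELECTED
Message ID 44 originates at pos 1; dropped at pos 3 in round 2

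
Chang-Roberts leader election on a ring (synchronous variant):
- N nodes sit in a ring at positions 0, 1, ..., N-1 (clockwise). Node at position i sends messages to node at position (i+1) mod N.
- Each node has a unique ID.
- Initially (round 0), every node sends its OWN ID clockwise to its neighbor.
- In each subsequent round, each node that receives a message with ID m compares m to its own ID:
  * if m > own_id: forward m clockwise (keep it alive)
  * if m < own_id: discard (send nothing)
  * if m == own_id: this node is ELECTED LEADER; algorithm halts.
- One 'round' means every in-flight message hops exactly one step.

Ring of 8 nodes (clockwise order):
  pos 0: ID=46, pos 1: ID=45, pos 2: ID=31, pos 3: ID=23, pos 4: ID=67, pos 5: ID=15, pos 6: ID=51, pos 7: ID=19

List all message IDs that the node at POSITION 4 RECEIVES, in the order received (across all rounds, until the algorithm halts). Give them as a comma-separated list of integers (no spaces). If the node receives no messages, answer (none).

Answer: 23,31,45,46,51,67

Derivation:
Round 1: pos1(id45) recv 46: fwd; pos2(id31) recv 45: fwd; pos3(id23) recv 31: fwd; pos4(id67) recv 23: drop; pos5(id15) recv 67: fwd; pos6(id51) recv 15: drop; pos7(id19) recv 51: fwd; pos0(id46) recv 19: drop
Round 2: pos2(id31) recv 46: fwd; pos3(id23) recv 45: fwd; pos4(id67) recv 31: drop; pos6(id51) recv 67: fwd; pos0(id46) recv 51: fwd
Round 3: pos3(id23) recv 46: fwd; pos4(id67) recv 45: drop; pos7(id19) recv 67: fwd; pos1(id45) recv 51: fwd
Round 4: pos4(id67) recv 46: drop; pos0(id46) recv 67: fwd; pos2(id31) recv 51: fwd
Round 5: pos1(id45) recv 67: fwd; pos3(id23) recv 51: fwd
Round 6: pos2(id31) recv 67: fwd; pos4(id67) recv 51: drop
Round 7: pos3(id23) recv 67: fwd
Round 8: pos4(id67) recv 67: ELECTED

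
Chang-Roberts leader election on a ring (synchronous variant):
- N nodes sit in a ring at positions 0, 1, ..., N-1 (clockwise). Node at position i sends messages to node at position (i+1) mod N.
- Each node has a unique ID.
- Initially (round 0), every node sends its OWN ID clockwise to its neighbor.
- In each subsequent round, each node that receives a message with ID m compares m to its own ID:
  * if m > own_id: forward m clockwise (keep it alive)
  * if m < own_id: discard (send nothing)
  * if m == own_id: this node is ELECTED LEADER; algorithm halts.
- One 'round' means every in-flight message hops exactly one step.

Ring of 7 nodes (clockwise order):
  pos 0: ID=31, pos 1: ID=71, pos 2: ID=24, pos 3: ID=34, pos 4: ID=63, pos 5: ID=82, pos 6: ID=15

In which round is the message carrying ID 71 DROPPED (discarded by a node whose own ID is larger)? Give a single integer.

Round 1: pos1(id71) recv 31: drop; pos2(id24) recv 71: fwd; pos3(id34) recv 24: drop; pos4(id63) recv 34: drop; pos5(id82) recv 63: drop; pos6(id15) recv 82: fwd; pos0(id31) recv 15: drop
Round 2: pos3(id34) recv 71: fwd; pos0(id31) recv 82: fwd
Round 3: pos4(id63) recv 71: fwd; pos1(id71) recv 82: fwd
Round 4: pos5(id82) recv 71: drop; pos2(id24) recv 82: fwd
Round 5: pos3(id34) recv 82: fwd
Round 6: pos4(id63) recv 82: fwd
Round 7: pos5(id82) recv 82: ELECTED
Message ID 71 originates at pos 1; dropped at pos 5 in round 4

Answer: 4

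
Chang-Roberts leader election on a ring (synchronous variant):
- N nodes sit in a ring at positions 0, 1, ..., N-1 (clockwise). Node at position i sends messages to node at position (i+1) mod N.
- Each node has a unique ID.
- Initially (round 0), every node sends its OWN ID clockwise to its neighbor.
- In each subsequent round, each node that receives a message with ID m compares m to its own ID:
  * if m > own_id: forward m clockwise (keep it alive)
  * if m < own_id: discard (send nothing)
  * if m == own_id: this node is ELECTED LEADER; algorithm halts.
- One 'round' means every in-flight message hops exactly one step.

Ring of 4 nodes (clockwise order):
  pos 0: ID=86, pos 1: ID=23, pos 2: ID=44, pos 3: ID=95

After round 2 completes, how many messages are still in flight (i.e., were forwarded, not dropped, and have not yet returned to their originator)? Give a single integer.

Round 1: pos1(id23) recv 86: fwd; pos2(id44) recv 23: drop; pos3(id95) recv 44: drop; pos0(id86) recv 95: fwd
Round 2: pos2(id44) recv 86: fwd; pos1(id23) recv 95: fwd
After round 2: 2 messages still in flight

Answer: 2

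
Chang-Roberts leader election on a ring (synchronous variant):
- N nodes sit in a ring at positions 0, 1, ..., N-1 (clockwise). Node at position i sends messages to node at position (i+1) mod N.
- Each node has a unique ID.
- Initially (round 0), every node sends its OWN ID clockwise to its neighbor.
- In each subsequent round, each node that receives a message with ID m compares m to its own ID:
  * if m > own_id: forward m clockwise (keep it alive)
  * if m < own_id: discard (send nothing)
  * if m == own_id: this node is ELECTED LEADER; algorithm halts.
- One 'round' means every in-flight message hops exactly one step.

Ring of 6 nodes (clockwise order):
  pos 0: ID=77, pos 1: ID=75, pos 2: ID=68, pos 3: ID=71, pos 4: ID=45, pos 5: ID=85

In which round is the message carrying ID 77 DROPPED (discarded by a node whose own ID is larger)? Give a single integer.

Round 1: pos1(id75) recv 77: fwd; pos2(id68) recv 75: fwd; pos3(id71) recv 68: drop; pos4(id45) recv 71: fwd; pos5(id85) recv 45: drop; pos0(id77) recv 85: fwd
Round 2: pos2(id68) recv 77: fwd; pos3(id71) recv 75: fwd; pos5(id85) recv 71: drop; pos1(id75) recv 85: fwd
Round 3: pos3(id71) recv 77: fwd; pos4(id45) recv 75: fwd; pos2(id68) recv 85: fwd
Round 4: pos4(id45) recv 77: fwd; pos5(id85) recv 75: drop; pos3(id71) recv 85: fwd
Round 5: pos5(id85) recv 77: drop; pos4(id45) recv 85: fwd
Round 6: pos5(id85) recv 85: ELECTED
Message ID 77 originates at pos 0; dropped at pos 5 in round 5

Answer: 5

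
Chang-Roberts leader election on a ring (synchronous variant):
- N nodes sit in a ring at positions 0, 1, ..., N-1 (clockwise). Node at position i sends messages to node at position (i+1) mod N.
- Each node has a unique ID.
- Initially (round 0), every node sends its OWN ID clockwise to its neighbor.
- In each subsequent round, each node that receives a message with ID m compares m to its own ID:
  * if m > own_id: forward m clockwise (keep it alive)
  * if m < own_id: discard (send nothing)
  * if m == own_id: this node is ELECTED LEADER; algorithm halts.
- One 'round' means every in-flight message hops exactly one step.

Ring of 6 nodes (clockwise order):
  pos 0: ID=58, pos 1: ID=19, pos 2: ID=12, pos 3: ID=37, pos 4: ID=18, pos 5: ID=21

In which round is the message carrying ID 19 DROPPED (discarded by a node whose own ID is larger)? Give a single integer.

Answer: 2

Derivation:
Round 1: pos1(id19) recv 58: fwd; pos2(id12) recv 19: fwd; pos3(id37) recv 12: drop; pos4(id18) recv 37: fwd; pos5(id21) recv 18: drop; pos0(id58) recv 21: drop
Round 2: pos2(id12) recv 58: fwd; pos3(id37) recv 19: drop; pos5(id21) recv 37: fwd
Round 3: pos3(id37) recv 58: fwd; pos0(id58) recv 37: drop
Round 4: pos4(id18) recv 58: fwd
Round 5: pos5(id21) recv 58: fwd
Round 6: pos0(id58) recv 58: ELECTED
Message ID 19 originates at pos 1; dropped at pos 3 in round 2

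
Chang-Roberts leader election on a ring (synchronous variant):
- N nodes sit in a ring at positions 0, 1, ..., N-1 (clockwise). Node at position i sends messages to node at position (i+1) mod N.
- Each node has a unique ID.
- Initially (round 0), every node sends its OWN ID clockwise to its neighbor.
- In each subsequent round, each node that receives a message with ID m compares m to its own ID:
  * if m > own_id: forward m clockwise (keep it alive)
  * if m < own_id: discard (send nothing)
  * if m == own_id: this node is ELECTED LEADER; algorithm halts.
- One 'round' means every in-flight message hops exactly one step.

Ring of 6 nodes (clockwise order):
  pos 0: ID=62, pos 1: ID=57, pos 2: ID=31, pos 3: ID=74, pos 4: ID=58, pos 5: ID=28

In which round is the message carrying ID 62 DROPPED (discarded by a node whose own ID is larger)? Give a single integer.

Round 1: pos1(id57) recv 62: fwd; pos2(id31) recv 57: fwd; pos3(id74) recv 31: drop; pos4(id58) recv 74: fwd; pos5(id28) recv 58: fwd; pos0(id62) recv 28: drop
Round 2: pos2(id31) recv 62: fwd; pos3(id74) recv 57: drop; pos5(id28) recv 74: fwd; pos0(id62) recv 58: drop
Round 3: pos3(id74) recv 62: drop; pos0(id62) recv 74: fwd
Round 4: pos1(id57) recv 74: fwd
Round 5: pos2(id31) recv 74: fwd
Round 6: pos3(id74) recv 74: ELECTED
Message ID 62 originates at pos 0; dropped at pos 3 in round 3

Answer: 3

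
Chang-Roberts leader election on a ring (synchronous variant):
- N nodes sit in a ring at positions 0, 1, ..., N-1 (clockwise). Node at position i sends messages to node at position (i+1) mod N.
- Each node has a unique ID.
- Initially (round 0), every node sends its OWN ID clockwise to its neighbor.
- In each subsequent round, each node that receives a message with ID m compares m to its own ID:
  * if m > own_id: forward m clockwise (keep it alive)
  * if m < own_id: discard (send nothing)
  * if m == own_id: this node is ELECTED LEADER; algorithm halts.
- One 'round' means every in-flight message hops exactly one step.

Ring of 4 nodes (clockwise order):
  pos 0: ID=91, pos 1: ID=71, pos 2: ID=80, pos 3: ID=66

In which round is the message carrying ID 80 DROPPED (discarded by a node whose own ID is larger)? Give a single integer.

Answer: 2

Derivation:
Round 1: pos1(id71) recv 91: fwd; pos2(id80) recv 71: drop; pos3(id66) recv 80: fwd; pos0(id91) recv 66: drop
Round 2: pos2(id80) recv 91: fwd; pos0(id91) recv 80: drop
Round 3: pos3(id66) recv 91: fwd
Round 4: pos0(id91) recv 91: ELECTED
Message ID 80 originates at pos 2; dropped at pos 0 in round 2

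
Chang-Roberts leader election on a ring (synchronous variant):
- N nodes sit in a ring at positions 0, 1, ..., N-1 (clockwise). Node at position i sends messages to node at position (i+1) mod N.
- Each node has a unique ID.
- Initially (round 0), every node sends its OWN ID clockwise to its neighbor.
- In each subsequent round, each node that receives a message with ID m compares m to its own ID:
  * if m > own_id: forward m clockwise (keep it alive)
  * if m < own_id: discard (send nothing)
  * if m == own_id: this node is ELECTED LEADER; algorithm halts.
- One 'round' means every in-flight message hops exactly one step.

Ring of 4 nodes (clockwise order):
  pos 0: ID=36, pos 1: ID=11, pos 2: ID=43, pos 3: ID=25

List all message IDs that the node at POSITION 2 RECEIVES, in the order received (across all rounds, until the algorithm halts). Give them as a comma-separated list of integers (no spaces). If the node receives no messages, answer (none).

Round 1: pos1(id11) recv 36: fwd; pos2(id43) recv 11: drop; pos3(id25) recv 43: fwd; pos0(id36) recv 25: drop
Round 2: pos2(id43) recv 36: drop; pos0(id36) recv 43: fwd
Round 3: pos1(id11) recv 43: fwd
Round 4: pos2(id43) recv 43: ELECTED

Answer: 11,36,43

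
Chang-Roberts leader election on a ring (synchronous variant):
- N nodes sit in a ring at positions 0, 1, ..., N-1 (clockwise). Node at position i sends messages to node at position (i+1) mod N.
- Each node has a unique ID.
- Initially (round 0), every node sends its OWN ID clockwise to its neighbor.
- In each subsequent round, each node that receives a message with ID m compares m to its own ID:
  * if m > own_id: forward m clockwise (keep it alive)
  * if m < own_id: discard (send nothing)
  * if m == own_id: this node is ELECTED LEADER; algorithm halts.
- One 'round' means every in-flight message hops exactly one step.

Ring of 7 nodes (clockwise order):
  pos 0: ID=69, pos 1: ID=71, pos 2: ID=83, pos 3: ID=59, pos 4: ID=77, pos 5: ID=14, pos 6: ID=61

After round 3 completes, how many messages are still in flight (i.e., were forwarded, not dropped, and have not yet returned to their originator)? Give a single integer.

Answer: 2

Derivation:
Round 1: pos1(id71) recv 69: drop; pos2(id83) recv 71: drop; pos3(id59) recv 83: fwd; pos4(id77) recv 59: drop; pos5(id14) recv 77: fwd; pos6(id61) recv 14: drop; pos0(id69) recv 61: drop
Round 2: pos4(id77) recv 83: fwd; pos6(id61) recv 77: fwd
Round 3: pos5(id14) recv 83: fwd; pos0(id69) recv 77: fwd
After round 3: 2 messages still in flight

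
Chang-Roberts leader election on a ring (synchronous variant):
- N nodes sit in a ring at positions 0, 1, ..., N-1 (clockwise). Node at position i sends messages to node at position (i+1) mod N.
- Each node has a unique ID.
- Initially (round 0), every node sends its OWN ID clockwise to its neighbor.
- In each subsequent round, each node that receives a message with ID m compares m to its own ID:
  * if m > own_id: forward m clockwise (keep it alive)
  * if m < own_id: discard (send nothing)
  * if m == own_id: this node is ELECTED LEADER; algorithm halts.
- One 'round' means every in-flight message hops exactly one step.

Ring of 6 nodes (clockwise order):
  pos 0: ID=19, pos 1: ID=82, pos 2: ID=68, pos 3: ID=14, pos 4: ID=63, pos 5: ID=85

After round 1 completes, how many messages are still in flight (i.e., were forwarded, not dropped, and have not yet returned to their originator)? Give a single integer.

Round 1: pos1(id82) recv 19: drop; pos2(id68) recv 82: fwd; pos3(id14) recv 68: fwd; pos4(id63) recv 14: drop; pos5(id85) recv 63: drop; pos0(id19) recv 85: fwd
After round 1: 3 messages still in flight

Answer: 3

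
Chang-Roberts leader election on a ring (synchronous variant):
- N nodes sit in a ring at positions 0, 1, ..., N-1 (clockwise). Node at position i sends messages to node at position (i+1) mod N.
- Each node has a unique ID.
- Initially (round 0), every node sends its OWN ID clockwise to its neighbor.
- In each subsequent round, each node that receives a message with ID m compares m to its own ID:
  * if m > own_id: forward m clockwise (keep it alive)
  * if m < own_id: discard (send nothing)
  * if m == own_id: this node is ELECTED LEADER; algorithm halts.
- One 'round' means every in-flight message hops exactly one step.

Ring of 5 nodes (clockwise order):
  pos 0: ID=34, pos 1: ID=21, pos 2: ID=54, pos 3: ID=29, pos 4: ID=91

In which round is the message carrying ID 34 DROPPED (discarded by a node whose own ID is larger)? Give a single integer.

Round 1: pos1(id21) recv 34: fwd; pos2(id54) recv 21: drop; pos3(id29) recv 54: fwd; pos4(id91) recv 29: drop; pos0(id34) recv 91: fwd
Round 2: pos2(id54) recv 34: drop; pos4(id91) recv 54: drop; pos1(id21) recv 91: fwd
Round 3: pos2(id54) recv 91: fwd
Round 4: pos3(id29) recv 91: fwd
Round 5: pos4(id91) recv 91: ELECTED
Message ID 34 originates at pos 0; dropped at pos 2 in round 2

Answer: 2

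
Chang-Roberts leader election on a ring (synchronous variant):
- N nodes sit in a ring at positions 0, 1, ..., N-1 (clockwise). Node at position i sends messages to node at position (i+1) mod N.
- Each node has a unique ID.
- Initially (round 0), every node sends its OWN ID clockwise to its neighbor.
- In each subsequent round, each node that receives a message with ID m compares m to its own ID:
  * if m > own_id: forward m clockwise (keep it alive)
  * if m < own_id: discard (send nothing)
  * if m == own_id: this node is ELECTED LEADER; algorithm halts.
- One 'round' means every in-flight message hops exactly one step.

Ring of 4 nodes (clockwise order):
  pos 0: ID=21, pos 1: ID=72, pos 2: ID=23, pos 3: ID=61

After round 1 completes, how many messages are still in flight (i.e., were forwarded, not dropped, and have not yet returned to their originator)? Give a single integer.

Round 1: pos1(id72) recv 21: drop; pos2(id23) recv 72: fwd; pos3(id61) recv 23: drop; pos0(id21) recv 61: fwd
After round 1: 2 messages still in flight

Answer: 2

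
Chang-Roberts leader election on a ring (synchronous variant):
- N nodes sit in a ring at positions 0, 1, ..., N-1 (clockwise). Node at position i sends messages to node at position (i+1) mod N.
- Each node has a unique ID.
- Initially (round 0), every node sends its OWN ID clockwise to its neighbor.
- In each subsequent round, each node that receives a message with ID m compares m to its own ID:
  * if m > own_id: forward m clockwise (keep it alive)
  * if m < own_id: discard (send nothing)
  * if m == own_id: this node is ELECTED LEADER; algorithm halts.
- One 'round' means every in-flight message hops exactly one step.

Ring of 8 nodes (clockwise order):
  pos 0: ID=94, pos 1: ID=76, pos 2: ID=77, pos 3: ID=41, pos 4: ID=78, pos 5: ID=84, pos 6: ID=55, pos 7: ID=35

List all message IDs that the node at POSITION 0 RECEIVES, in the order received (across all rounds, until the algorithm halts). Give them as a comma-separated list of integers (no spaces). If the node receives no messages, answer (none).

Answer: 35,55,84,94

Derivation:
Round 1: pos1(id76) recv 94: fwd; pos2(id77) recv 76: drop; pos3(id41) recv 77: fwd; pos4(id78) recv 41: drop; pos5(id84) recv 78: drop; pos6(id55) recv 84: fwd; pos7(id35) recv 55: fwd; pos0(id94) recv 35: drop
Round 2: pos2(id77) recv 94: fwd; pos4(id78) recv 77: drop; pos7(id35) recv 84: fwd; pos0(id94) recv 55: drop
Round 3: pos3(id41) recv 94: fwd; pos0(id94) recv 84: drop
Round 4: pos4(id78) recv 94: fwd
Round 5: pos5(id84) recv 94: fwd
Round 6: pos6(id55) recv 94: fwd
Round 7: pos7(id35) recv 94: fwd
Round 8: pos0(id94) recv 94: ELECTED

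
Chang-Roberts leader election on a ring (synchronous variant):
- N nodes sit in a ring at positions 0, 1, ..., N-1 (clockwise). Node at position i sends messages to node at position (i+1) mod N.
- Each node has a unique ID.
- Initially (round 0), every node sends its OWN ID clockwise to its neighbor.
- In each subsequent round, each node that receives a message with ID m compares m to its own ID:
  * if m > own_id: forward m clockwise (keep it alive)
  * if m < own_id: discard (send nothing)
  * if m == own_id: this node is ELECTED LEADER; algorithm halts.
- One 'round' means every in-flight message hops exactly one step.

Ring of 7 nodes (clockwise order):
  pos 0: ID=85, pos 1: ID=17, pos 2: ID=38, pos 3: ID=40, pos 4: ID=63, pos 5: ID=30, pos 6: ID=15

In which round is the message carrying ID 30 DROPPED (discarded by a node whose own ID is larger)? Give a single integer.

Round 1: pos1(id17) recv 85: fwd; pos2(id38) recv 17: drop; pos3(id40) recv 38: drop; pos4(id63) recv 40: drop; pos5(id30) recv 63: fwd; pos6(id15) recv 30: fwd; pos0(id85) recv 15: drop
Round 2: pos2(id38) recv 85: fwd; pos6(id15) recv 63: fwd; pos0(id85) recv 30: drop
Round 3: pos3(id40) recv 85: fwd; pos0(id85) recv 63: drop
Round 4: pos4(id63) recv 85: fwd
Round 5: pos5(id30) recv 85: fwd
Round 6: pos6(id15) recv 85: fwd
Round 7: pos0(id85) recv 85: ELECTED
Message ID 30 originates at pos 5; dropped at pos 0 in round 2

Answer: 2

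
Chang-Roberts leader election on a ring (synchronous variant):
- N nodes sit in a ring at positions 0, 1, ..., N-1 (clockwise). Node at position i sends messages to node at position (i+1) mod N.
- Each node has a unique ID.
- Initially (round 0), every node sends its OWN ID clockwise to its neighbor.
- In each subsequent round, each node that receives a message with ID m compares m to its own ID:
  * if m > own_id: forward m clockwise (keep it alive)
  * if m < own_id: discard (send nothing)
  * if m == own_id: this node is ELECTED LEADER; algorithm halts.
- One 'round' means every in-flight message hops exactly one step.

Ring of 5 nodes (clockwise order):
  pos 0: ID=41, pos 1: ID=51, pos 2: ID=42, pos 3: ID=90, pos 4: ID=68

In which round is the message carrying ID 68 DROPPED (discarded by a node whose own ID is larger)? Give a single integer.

Round 1: pos1(id51) recv 41: drop; pos2(id42) recv 51: fwd; pos3(id90) recv 42: drop; pos4(id68) recv 90: fwd; pos0(id41) recv 68: fwd
Round 2: pos3(id90) recv 51: drop; pos0(id41) recv 90: fwd; pos1(id51) recv 68: fwd
Round 3: pos1(id51) recv 90: fwd; pos2(id42) recv 68: fwd
Round 4: pos2(id42) recv 90: fwd; pos3(id90) recv 68: drop
Round 5: pos3(id90) recv 90: ELECTED
Message ID 68 originates at pos 4; dropped at pos 3 in round 4

Answer: 4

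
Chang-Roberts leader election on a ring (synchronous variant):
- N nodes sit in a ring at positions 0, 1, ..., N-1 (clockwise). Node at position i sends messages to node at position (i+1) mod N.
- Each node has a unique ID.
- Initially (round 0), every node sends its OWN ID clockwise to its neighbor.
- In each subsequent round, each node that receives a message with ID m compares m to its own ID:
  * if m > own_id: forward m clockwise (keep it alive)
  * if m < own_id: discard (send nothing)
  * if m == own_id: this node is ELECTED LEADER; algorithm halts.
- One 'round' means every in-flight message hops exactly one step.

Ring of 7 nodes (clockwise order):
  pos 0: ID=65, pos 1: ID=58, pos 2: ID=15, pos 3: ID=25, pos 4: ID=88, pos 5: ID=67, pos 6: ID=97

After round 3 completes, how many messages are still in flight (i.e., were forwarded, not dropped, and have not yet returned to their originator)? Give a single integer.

Answer: 2

Derivation:
Round 1: pos1(id58) recv 65: fwd; pos2(id15) recv 58: fwd; pos3(id25) recv 15: drop; pos4(id88) recv 25: drop; pos5(id67) recv 88: fwd; pos6(id97) recv 67: drop; pos0(id65) recv 97: fwd
Round 2: pos2(id15) recv 65: fwd; pos3(id25) recv 58: fwd; pos6(id97) recv 88: drop; pos1(id58) recv 97: fwd
Round 3: pos3(id25) recv 65: fwd; pos4(id88) recv 58: drop; pos2(id15) recv 97: fwd
After round 3: 2 messages still in flight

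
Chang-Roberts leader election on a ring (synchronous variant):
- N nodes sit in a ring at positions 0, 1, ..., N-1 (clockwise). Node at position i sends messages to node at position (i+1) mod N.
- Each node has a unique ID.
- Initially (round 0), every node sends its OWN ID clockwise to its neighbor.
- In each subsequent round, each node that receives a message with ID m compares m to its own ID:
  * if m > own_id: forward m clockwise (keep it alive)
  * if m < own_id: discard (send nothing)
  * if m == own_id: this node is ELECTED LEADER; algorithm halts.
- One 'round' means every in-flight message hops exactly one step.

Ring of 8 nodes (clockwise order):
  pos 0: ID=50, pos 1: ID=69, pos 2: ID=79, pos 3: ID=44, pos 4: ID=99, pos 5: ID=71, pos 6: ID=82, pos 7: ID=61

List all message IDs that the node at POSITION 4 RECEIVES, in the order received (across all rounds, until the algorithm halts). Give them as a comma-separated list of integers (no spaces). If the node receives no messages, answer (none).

Answer: 44,79,82,99

Derivation:
Round 1: pos1(id69) recv 50: drop; pos2(id79) recv 69: drop; pos3(id44) recv 79: fwd; pos4(id99) recv 44: drop; pos5(id71) recv 99: fwd; pos6(id82) recv 71: drop; pos7(id61) recv 82: fwd; pos0(id50) recv 61: fwd
Round 2: pos4(id99) recv 79: drop; pos6(id82) recv 99: fwd; pos0(id50) recv 82: fwd; pos1(id69) recv 61: drop
Round 3: pos7(id61) recv 99: fwd; pos1(id69) recv 82: fwd
Round 4: pos0(id50) recv 99: fwd; pos2(id79) recv 82: fwd
Round 5: pos1(id69) recv 99: fwd; pos3(id44) recv 82: fwd
Round 6: pos2(id79) recv 99: fwd; pos4(id99) recv 82: drop
Round 7: pos3(id44) recv 99: fwd
Round 8: pos4(id99) recv 99: ELECTED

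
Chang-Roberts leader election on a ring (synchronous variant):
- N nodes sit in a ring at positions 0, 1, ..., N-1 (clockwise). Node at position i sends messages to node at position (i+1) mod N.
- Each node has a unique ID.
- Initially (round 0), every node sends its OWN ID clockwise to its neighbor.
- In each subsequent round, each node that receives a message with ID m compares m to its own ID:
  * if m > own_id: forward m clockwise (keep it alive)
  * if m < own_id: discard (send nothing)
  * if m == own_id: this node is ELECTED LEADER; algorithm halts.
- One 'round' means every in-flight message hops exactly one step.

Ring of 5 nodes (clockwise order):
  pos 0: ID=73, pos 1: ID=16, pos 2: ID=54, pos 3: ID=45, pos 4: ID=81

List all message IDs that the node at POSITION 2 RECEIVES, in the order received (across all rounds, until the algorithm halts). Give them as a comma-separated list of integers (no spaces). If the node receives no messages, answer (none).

Answer: 16,73,81

Derivation:
Round 1: pos1(id16) recv 73: fwd; pos2(id54) recv 16: drop; pos3(id45) recv 54: fwd; pos4(id81) recv 45: drop; pos0(id73) recv 81: fwd
Round 2: pos2(id54) recv 73: fwd; pos4(id81) recv 54: drop; pos1(id16) recv 81: fwd
Round 3: pos3(id45) recv 73: fwd; pos2(id54) recv 81: fwd
Round 4: pos4(id81) recv 73: drop; pos3(id45) recv 81: fwd
Round 5: pos4(id81) recv 81: ELECTED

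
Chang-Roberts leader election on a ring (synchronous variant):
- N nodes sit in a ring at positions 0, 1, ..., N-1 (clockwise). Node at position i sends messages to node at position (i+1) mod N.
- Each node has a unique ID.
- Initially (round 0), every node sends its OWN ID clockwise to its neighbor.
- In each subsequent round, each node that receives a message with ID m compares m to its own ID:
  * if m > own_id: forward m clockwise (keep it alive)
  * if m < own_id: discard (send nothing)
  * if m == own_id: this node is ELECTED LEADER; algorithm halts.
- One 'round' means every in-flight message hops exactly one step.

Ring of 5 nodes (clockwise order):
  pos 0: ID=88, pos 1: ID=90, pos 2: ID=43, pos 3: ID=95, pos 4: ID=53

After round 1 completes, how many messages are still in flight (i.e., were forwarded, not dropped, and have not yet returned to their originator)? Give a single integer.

Answer: 2

Derivation:
Round 1: pos1(id90) recv 88: drop; pos2(id43) recv 90: fwd; pos3(id95) recv 43: drop; pos4(id53) recv 95: fwd; pos0(id88) recv 53: drop
After round 1: 2 messages still in flight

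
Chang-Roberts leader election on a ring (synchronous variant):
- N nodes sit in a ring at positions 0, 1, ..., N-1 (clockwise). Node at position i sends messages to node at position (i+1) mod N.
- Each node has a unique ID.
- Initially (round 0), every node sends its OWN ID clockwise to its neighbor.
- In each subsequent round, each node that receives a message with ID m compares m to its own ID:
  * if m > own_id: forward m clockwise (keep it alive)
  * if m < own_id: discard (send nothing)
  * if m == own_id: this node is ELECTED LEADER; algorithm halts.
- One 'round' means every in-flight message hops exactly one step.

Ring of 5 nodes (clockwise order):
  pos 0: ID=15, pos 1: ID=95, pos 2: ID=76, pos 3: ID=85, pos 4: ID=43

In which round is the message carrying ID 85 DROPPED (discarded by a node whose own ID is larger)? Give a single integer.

Answer: 3

Derivation:
Round 1: pos1(id95) recv 15: drop; pos2(id76) recv 95: fwd; pos3(id85) recv 76: drop; pos4(id43) recv 85: fwd; pos0(id15) recv 43: fwd
Round 2: pos3(id85) recv 95: fwd; pos0(id15) recv 85: fwd; pos1(id95) recv 43: drop
Round 3: pos4(id43) recv 95: fwd; pos1(id95) recv 85: drop
Round 4: pos0(id15) recv 95: fwd
Round 5: pos1(id95) recv 95: ELECTED
Message ID 85 originates at pos 3; dropped at pos 1 in round 3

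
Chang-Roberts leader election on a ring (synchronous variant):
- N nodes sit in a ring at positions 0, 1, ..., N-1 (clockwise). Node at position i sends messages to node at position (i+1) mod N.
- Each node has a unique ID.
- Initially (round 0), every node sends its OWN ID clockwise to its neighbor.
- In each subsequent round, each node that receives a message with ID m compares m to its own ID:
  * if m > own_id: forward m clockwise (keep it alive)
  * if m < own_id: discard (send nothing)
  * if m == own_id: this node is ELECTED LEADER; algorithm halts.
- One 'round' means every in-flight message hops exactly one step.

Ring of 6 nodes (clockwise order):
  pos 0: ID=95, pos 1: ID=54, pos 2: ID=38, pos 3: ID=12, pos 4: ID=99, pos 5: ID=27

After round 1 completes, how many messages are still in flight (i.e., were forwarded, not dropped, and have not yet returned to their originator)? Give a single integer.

Round 1: pos1(id54) recv 95: fwd; pos2(id38) recv 54: fwd; pos3(id12) recv 38: fwd; pos4(id99) recv 12: drop; pos5(id27) recv 99: fwd; pos0(id95) recv 27: drop
After round 1: 4 messages still in flight

Answer: 4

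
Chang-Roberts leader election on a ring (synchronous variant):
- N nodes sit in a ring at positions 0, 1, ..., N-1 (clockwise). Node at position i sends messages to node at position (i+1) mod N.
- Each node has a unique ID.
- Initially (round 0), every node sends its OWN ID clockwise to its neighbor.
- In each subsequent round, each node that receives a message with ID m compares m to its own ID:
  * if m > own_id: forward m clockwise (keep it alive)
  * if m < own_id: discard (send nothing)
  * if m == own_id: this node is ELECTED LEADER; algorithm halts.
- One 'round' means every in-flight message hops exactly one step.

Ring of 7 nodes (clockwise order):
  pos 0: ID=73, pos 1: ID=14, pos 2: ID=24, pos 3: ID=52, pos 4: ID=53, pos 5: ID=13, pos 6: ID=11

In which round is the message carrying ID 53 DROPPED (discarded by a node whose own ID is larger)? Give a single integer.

Round 1: pos1(id14) recv 73: fwd; pos2(id24) recv 14: drop; pos3(id52) recv 24: drop; pos4(id53) recv 52: drop; pos5(id13) recv 53: fwd; pos6(id11) recv 13: fwd; pos0(id73) recv 11: drop
Round 2: pos2(id24) recv 73: fwd; pos6(id11) recv 53: fwd; pos0(id73) recv 13: drop
Round 3: pos3(id52) recv 73: fwd; pos0(id73) recv 53: drop
Round 4: pos4(id53) recv 73: fwd
Round 5: pos5(id13) recv 73: fwd
Round 6: pos6(id11) recv 73: fwd
Round 7: pos0(id73) recv 73: ELECTED
Message ID 53 originates at pos 4; dropped at pos 0 in round 3

Answer: 3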